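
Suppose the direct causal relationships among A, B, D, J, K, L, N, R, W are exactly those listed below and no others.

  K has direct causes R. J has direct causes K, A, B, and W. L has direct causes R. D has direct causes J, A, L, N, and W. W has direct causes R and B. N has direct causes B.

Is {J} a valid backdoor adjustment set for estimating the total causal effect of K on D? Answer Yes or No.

Backdoor paths from K to D (paths whose first edge points into K):
  P1: K <- R -> W <- B -> N -> D
  P2: K <- R -> W <- B -> J <- A -> D
  P3: K <- R -> W <- B -> J -> D
  P4: K <- R -> W -> J <- B -> N -> D
  P5: K <- R -> W -> J <- A -> D
  P6: K <- R -> W -> J -> D
  P7: K <- R -> W -> D
  P8: K <- R -> L -> D
Condition 1 (no descendant of K in the set): FAILS — J is a descendant of K.
Condition 2 (every backdoor path blocked by {J}):
  P1: open — collider(s) W are conditioned on (or have a conditioned descendant) and no non-collider on the path is in the set.
  P2: open — collider(s) W, J are conditioned on (or have a conditioned descendant) and no non-collider on the path is in the set.
  P3: blocked at chain node J ∈ conditioning set.
  P4: open — collider(s) J are conditioned on (or have a conditioned descendant) and no non-collider on the path is in the set.
  P5: open — collider(s) J are conditioned on (or have a conditioned descendant) and no non-collider on the path is in the set.
  P6: blocked at chain node J ∈ conditioning set.
  P7: open — no interior node is in the conditioning set.
  P8: open — no interior node is in the conditioning set.
{J} does not satisfy the backdoor criterion.

No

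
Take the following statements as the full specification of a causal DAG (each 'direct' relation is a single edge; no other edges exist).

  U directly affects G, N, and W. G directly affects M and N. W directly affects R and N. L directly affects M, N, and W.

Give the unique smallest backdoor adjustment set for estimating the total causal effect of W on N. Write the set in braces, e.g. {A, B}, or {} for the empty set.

Variables eligible for adjustment (non-descendants of W, excluding W and N): {G, L, M, U}.
Backdoor paths from W to N:
  P1: W <- L -> M <- G <- U -> N
  P2: W <- L -> M <- G -> N
  P3: W <- L -> N
  P4: W <- U -> G -> M <- L -> N
  P5: W <- U -> G -> N
  P6: W <- U -> N
The empty set is not sufficient: P3 (W <- L -> N) has no collider blocking it and no conditioned non-collider, so it is open.
Try {L, U}:
  P1: blocked at fork node L ∈ conditioning set.
  P2: blocked at fork node L ∈ conditioning set.
  P3: blocked at fork node L ∈ conditioning set.
  P4: blocked at fork node U ∈ conditioning set.
  P5: blocked at fork node U ∈ conditioning set.
  P6: blocked at fork node U ∈ conditioning set.
{L, U} contains no descendant of W and blocks every backdoor path.
Every element of {L, U} is needed (dropping L leaves P3 open; dropping U leaves P5 open), so no proper subset is valid.
Among all size-2 subsets of the eligible variables, only {L, U} blocks every backdoor path, so it is the unique smallest valid adjustment set.

{L, U}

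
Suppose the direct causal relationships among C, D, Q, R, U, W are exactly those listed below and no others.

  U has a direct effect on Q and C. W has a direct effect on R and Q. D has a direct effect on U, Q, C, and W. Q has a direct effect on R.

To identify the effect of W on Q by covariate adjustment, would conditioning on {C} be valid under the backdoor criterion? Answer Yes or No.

No

Backdoor paths from W to Q (paths whose first edge points into W):
  P1: W <- D -> U -> Q
  P2: W <- D -> C <- U -> Q
  P3: W <- D -> Q
Condition 1 (no descendant of W in the set): holds — descendants of W are {Q, R}; none are in {C}.
Condition 2 (every backdoor path blocked by {C}):
  P1: open — no interior node is in the conditioning set.
  P2: open — collider(s) C are conditioned on (or have a conditioned descendant) and no non-collider on the path is in the set.
  P3: open — no interior node is in the conditioning set.
{C} does not satisfy the backdoor criterion.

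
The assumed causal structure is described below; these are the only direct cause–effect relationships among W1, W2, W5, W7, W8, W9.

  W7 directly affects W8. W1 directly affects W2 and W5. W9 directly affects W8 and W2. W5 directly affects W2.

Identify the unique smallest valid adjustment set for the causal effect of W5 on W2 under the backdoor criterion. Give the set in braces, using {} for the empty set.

Variables eligible for adjustment (non-descendants of W5, excluding W5 and W2): {W1, W7, W8, W9}.
Backdoor paths from W5 to W2:
  P1: W5 <- W1 -> W2
The empty set is not sufficient: P1 (W5 <- W1 -> W2) has no collider blocking it and no conditioned non-collider, so it is open.
Try {W1}:
  P1: blocked at fork node W1 ∈ conditioning set.
{W1} contains no descendant of W5 and blocks every backdoor path.
No other singleton works — e.g. {W7} leaves P1 open — so {W1} is the unique smallest valid adjustment set.

{W1}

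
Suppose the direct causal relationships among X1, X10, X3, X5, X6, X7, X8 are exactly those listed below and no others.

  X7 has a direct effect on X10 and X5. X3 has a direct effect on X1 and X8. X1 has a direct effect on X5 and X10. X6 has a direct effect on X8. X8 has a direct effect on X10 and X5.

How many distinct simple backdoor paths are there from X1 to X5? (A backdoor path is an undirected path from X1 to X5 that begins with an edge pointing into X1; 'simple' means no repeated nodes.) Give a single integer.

2

A backdoor path from X1 to X5 is any simple undirected path whose first edge points into X1 (i.e. leaves X1 via a parent).
Parents of X1: {X3}.
Enumerating:
  P1: X1 <- X3 -> X8 -> X5
  P2: X1 <- X3 -> X8 -> X10 <- X7 -> X5
That exhausts the simple backdoor paths. Count: 2.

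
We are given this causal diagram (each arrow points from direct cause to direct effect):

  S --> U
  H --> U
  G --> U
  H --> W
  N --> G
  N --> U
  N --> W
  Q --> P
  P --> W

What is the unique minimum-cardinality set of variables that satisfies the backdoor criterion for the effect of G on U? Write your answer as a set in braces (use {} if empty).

{N}

Variables eligible for adjustment (non-descendants of G, excluding G and U): {H, N, P, Q, S, W}.
Backdoor paths from G to U:
  P1: G <- N -> U
  P2: G <- N -> W <- H -> U
The empty set is not sufficient: P1 (G <- N -> U) has no collider blocking it and no conditioned non-collider, so it is open.
Try {N}:
  P1: blocked at fork node N ∈ conditioning set.
  P2: blocked at fork node N ∈ conditioning set.
{N} contains no descendant of G and blocks every backdoor path.
No other singleton works — e.g. {Q} leaves P1 open — so {N} is the unique smallest valid adjustment set.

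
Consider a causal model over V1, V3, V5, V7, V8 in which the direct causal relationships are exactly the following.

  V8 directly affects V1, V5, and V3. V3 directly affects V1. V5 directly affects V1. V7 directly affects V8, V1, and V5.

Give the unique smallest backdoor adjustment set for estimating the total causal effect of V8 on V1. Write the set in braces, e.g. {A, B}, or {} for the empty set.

Variables eligible for adjustment (non-descendants of V8, excluding V8 and V1): {V7}.
Backdoor paths from V8 to V1:
  P1: V8 <- V7 -> V5 -> V1
  P2: V8 <- V7 -> V1
The empty set is not sufficient: P1 (V8 <- V7 -> V5 -> V1) has no collider blocking it and no conditioned non-collider, so it is open.
Try {V7}:
  P1: blocked at fork node V7 ∈ conditioning set.
  P2: blocked at fork node V7 ∈ conditioning set.
{V7} contains no descendant of V8 and blocks every backdoor path.
{V7} is the unique smallest valid adjustment set.

{V7}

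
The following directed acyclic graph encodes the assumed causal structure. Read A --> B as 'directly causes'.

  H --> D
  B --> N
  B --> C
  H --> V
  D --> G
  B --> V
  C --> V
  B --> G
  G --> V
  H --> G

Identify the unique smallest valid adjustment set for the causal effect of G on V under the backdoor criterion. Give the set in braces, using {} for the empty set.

Variables eligible for adjustment (non-descendants of G, excluding G and V): {B, C, D, H, N}.
Backdoor paths from G to V:
  P1: G <- H -> V
  P2: G <- B -> C -> V
  P3: G <- B -> V
  P4: G <- D <- H -> V
The empty set is not sufficient: P1 (G <- H -> V) has no collider blocking it and no conditioned non-collider, so it is open.
Try {B, H}:
  P1: blocked at fork node H ∈ conditioning set.
  P2: blocked at fork node B ∈ conditioning set.
  P3: blocked at fork node B ∈ conditioning set.
  P4: blocked at fork node H ∈ conditioning set.
{B, H} contains no descendant of G and blocks every backdoor path.
Every element of {B, H} is needed (dropping B leaves P2 open; dropping H leaves P1 open), so no proper subset is valid.
Among all size-2 subsets of the eligible variables, only {B, H} blocks every backdoor path, so it is the unique smallest valid adjustment set.

{B, H}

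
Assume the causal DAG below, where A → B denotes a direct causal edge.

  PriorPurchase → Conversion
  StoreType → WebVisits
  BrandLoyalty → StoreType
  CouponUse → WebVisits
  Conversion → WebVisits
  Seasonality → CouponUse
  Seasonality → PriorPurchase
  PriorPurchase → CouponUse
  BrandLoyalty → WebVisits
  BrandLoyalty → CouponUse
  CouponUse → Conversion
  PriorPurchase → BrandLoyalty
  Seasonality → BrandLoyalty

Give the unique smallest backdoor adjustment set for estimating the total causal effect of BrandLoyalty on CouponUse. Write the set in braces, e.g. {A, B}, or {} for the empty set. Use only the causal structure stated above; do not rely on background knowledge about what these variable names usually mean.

Variables eligible for adjustment (non-descendants of BrandLoyalty, excluding BrandLoyalty and CouponUse): {PriorPurchase, Seasonality}.
Backdoor paths from BrandLoyalty to CouponUse:
  P1: BrandLoyalty <- Seasonality -> PriorPurchase -> CouponUse
  P2: BrandLoyalty <- Seasonality -> PriorPurchase -> Conversion <- CouponUse
  P3: BrandLoyalty <- Seasonality -> PriorPurchase -> Conversion -> WebVisits <- CouponUse
  P4: BrandLoyalty <- Seasonality -> CouponUse
  P5: BrandLoyalty <- PriorPurchase <- Seasonality -> CouponUse
  P6: BrandLoyalty <- PriorPurchase -> CouponUse
  P7: BrandLoyalty <- PriorPurchase -> Conversion <- CouponUse
  P8: BrandLoyalty <- PriorPurchase -> Conversion -> WebVisits <- CouponUse
The empty set is not sufficient: P1 (BrandLoyalty <- Seasonality -> PriorPurchase -> CouponUse) has no collider blocking it and no conditioned non-collider, so it is open.
Try {PriorPurchase, Seasonality}:
  P1: blocked at fork node Seasonality ∈ conditioning set.
  P2: blocked at fork node Seasonality ∈ conditioning set.
  P3: blocked at fork node Seasonality ∈ conditioning set.
  P4: blocked at fork node Seasonality ∈ conditioning set.
  P5: blocked at chain node PriorPurchase ∈ conditioning set.
  P6: blocked at fork node PriorPurchase ∈ conditioning set.
  P7: blocked at fork node PriorPurchase ∈ conditioning set.
  P8: blocked at fork node PriorPurchase ∈ conditioning set.
{PriorPurchase, Seasonality} contains no descendant of BrandLoyalty and blocks every backdoor path.
Every element of {PriorPurchase, Seasonality} is needed (dropping PriorPurchase leaves P6 open; dropping Seasonality leaves P4 open), so no proper subset is valid.
Among all size-2 subsets of the eligible variables, only {PriorPurchase, Seasonality} blocks every backdoor path, so it is the unique smallest valid adjustment set.

{PriorPurchase, Seasonality}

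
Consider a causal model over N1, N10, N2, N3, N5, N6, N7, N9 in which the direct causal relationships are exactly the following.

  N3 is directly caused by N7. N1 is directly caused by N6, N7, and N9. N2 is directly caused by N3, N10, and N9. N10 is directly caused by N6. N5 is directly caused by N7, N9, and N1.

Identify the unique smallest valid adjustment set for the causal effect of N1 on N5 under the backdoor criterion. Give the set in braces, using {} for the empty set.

{N7, N9}

Variables eligible for adjustment (non-descendants of N1, excluding N1 and N5): {N10, N2, N3, N6, N7, N9}.
Backdoor paths from N1 to N5:
  P1: N1 <- N7 -> N3 -> N2 <- N9 -> N5
  P2: N1 <- N7 -> N5
  P3: N1 <- N6 -> N10 -> N2 <- N3 <- N7 -> N5
  P4: N1 <- N6 -> N10 -> N2 <- N9 -> N5
  P5: N1 <- N9 -> N2 <- N3 <- N7 -> N5
  P6: N1 <- N9 -> N5
The empty set is not sufficient: P2 (N1 <- N7 -> N5) has no collider blocking it and no conditioned non-collider, so it is open.
Try {N7, N9}:
  P1: blocked at fork node N7 ∈ conditioning set.
  P2: blocked at fork node N7 ∈ conditioning set.
  P3: blocked at collider N2 (neither it nor any descendant is in the conditioning set).
  P4: blocked at collider N2 (neither it nor any descendant is in the conditioning set).
  P5: blocked at fork node N9 ∈ conditioning set.
  P6: blocked at fork node N9 ∈ conditioning set.
{N7, N9} contains no descendant of N1 and blocks every backdoor path.
Every element of {N7, N9} is needed (dropping N7 leaves P2 open; dropping N9 leaves P6 open), so no proper subset is valid.
Among all size-2 subsets of the eligible variables, only {N7, N9} blocks every backdoor path, so it is the unique smallest valid adjustment set.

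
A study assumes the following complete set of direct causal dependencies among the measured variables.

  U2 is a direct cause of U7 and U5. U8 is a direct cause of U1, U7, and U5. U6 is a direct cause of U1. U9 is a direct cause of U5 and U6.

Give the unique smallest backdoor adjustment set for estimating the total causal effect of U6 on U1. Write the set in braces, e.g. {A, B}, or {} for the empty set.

Variables eligible for adjustment (non-descendants of U6, excluding U6 and U1): {U2, U5, U7, U8, U9}.
Backdoor paths from U6 to U1:
  P1: U6 <- U9 -> U5 <- U2 -> U7 <- U8 -> U1
  P2: U6 <- U9 -> U5 <- U8 -> U1
Each backdoor path contains an unconditioned collider, so every path is already blocked with the empty conditioning set:
  P1: blocked at collider U5 (neither it nor any descendant is in the conditioning set).
  P2: blocked at collider U5 (neither it nor any descendant is in the conditioning set).
The empty set is therefore the unique smallest valid set.

{}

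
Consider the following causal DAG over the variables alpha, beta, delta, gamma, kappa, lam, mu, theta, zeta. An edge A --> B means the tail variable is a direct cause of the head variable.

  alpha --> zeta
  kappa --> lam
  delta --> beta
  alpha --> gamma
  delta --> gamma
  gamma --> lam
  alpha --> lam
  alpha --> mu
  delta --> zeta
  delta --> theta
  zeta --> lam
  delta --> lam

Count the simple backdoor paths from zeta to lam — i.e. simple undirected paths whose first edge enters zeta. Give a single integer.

6

A backdoor path from zeta to lam is any simple undirected path whose first edge points into zeta (i.e. leaves zeta via a parent).
Parents of zeta: {alpha, delta}.
Enumerating:
  P1: zeta <- delta -> gamma <- alpha -> lam
  P2: zeta <- delta -> gamma -> lam
  P3: zeta <- delta -> lam
  P4: zeta <- alpha -> gamma <- delta -> lam
  P5: zeta <- alpha -> gamma -> lam
  P6: zeta <- alpha -> lam
That exhausts the simple backdoor paths. Count: 6.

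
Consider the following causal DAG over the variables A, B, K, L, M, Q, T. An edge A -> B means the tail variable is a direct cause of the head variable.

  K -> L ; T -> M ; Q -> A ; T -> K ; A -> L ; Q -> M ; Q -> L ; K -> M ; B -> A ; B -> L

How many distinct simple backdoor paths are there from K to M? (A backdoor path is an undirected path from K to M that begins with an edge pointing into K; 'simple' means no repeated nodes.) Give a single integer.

A backdoor path from K to M is any simple undirected path whose first edge points into K (i.e. leaves K via a parent).
Parents of K: {T}.
Enumerating:
  P1: K <- T -> M
That exhausts the simple backdoor paths. Count: 1.

1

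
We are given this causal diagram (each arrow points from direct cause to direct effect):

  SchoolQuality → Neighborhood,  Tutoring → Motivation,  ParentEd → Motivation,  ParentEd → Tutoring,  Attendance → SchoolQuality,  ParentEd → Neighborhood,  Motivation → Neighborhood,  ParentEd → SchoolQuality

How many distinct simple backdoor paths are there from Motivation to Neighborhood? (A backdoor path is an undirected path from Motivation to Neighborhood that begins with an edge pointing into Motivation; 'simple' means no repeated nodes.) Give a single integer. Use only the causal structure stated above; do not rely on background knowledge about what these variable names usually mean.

4

A backdoor path from Motivation to Neighborhood is any simple undirected path whose first edge points into Motivation (i.e. leaves Motivation via a parent).
Parents of Motivation: {ParentEd, Tutoring}.
Enumerating:
  P1: Motivation <- ParentEd -> SchoolQuality -> Neighborhood
  P2: Motivation <- ParentEd -> Neighborhood
  P3: Motivation <- Tutoring <- ParentEd -> SchoolQuality -> Neighborhood
  P4: Motivation <- Tutoring <- ParentEd -> Neighborhood
That exhausts the simple backdoor paths. Count: 4.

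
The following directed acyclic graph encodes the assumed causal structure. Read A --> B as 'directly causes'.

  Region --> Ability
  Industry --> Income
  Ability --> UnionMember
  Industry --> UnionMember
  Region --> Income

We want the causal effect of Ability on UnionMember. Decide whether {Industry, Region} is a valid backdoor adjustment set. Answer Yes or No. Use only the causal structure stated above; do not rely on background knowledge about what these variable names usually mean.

Backdoor paths from Ability to UnionMember (paths whose first edge points into Ability):
  P1: Ability <- Region -> Income <- Industry -> UnionMember
Condition 1 (no descendant of Ability in the set): holds — descendants of Ability are {UnionMember}; none are in {Industry, Region}.
Condition 2 (every backdoor path blocked by {Industry, Region}):
  P1: blocked at fork node Region ∈ conditioning set.
{Industry, Region} satisfies the backdoor criterion.

Yes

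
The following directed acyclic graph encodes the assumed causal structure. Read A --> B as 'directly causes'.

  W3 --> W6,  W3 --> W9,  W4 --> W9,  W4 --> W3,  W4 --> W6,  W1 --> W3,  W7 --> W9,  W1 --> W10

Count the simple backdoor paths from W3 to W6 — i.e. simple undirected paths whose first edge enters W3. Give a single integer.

A backdoor path from W3 to W6 is any simple undirected path whose first edge points into W3 (i.e. leaves W3 via a parent).
Parents of W3: {W1, W4}.
Enumerating:
  P1: W3 <- W4 -> W6
That exhausts the simple backdoor paths. Count: 1.

1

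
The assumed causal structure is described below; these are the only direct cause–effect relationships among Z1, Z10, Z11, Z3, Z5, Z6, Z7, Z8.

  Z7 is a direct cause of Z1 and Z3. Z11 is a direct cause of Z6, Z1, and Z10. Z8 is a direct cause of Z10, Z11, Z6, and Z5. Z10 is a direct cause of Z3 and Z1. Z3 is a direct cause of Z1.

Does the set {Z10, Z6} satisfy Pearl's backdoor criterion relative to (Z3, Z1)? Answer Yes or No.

No

Backdoor paths from Z3 to Z1 (paths whose first edge points into Z3):
  P1: Z3 <- Z7 -> Z1
  P2: Z3 <- Z10 <- Z8 -> Z11 -> Z1
  P3: Z3 <- Z10 <- Z8 -> Z6 <- Z11 -> Z1
  P4: Z3 <- Z10 <- Z11 -> Z1
  P5: Z3 <- Z10 -> Z1
Condition 1 (no descendant of Z3 in the set): holds — descendants of Z3 are {Z1}; none are in {Z10, Z6}.
Condition 2 (every backdoor path blocked by {Z10, Z6}):
  P1: open — no interior node is in the conditioning set.
  P2: blocked at chain node Z10 ∈ conditioning set.
  P3: blocked at chain node Z10 ∈ conditioning set.
  P4: blocked at chain node Z10 ∈ conditioning set.
  P5: blocked at fork node Z10 ∈ conditioning set.
{Z10, Z6} does not satisfy the backdoor criterion.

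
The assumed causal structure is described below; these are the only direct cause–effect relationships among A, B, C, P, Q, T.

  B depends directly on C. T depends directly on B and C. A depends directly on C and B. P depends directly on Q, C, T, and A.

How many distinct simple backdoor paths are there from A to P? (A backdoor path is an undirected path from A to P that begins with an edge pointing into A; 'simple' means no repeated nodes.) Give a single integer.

7

A backdoor path from A to P is any simple undirected path whose first edge points into A (i.e. leaves A via a parent).
Parents of A: {B, C}.
Enumerating:
  P1: A <- C -> B -> T -> P
  P2: A <- C -> T -> P
  P3: A <- C -> P
  P4: A <- B <- C -> T -> P
  P5: A <- B <- C -> P
  P6: A <- B -> T <- C -> P
  P7: A <- B -> T -> P
That exhausts the simple backdoor paths. Count: 7.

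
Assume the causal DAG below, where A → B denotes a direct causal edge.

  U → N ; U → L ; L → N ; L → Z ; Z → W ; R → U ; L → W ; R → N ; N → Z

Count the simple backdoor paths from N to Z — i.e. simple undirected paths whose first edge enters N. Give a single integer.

A backdoor path from N to Z is any simple undirected path whose first edge points into N (i.e. leaves N via a parent).
Parents of N: {L, R, U}.
Enumerating:
  P1: N <- R -> U -> L -> Z
  P2: N <- R -> U -> L -> W <- Z
  P3: N <- U -> L -> Z
  P4: N <- U -> L -> W <- Z
  P5: N <- L -> Z
  P6: N <- L -> W <- Z
That exhausts the simple backdoor paths. Count: 6.

6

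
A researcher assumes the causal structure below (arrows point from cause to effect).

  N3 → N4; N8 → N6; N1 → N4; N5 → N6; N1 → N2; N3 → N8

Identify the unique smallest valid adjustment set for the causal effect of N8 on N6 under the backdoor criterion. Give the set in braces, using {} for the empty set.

Variables eligible for adjustment (non-descendants of N8, excluding N8 and N6): {N1, N2, N3, N4, N5}.
Backdoor paths from N8 to N6:
  (none)
With no backdoor paths the empty set already satisfies the criterion, and it is trivially minimal.

{}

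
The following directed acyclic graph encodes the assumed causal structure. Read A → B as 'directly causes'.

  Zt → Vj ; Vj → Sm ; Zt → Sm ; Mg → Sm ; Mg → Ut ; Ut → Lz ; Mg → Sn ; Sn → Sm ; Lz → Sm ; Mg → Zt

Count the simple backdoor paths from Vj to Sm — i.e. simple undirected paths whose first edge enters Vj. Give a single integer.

A backdoor path from Vj to Sm is any simple undirected path whose first edge points into Vj (i.e. leaves Vj via a parent).
Parents of Vj: {Zt}.
Enumerating:
  P1: Vj <- Zt <- Mg -> Ut -> Lz -> Sm
  P2: Vj <- Zt <- Mg -> Sn -> Sm
  P3: Vj <- Zt <- Mg -> Sm
  P4: Vj <- Zt -> Sm
That exhausts the simple backdoor paths. Count: 4.

4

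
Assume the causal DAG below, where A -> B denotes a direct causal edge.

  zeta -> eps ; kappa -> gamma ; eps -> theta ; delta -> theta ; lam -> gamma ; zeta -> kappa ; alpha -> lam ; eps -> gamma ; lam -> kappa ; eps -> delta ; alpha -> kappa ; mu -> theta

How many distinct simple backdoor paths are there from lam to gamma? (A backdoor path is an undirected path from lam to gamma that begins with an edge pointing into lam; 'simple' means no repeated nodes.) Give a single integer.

2

A backdoor path from lam to gamma is any simple undirected path whose first edge points into lam (i.e. leaves lam via a parent).
Parents of lam: {alpha}.
Enumerating:
  P1: lam <- alpha -> kappa <- zeta -> eps -> gamma
  P2: lam <- alpha -> kappa -> gamma
That exhausts the simple backdoor paths. Count: 2.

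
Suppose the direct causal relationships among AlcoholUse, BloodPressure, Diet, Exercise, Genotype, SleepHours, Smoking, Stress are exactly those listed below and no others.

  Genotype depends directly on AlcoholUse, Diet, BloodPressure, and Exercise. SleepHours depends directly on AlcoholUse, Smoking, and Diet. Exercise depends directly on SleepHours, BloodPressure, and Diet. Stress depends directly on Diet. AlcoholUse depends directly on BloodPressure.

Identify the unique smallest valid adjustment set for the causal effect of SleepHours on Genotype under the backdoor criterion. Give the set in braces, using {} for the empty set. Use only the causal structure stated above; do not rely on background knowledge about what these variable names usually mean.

{AlcoholUse, Diet}

Variables eligible for adjustment (non-descendants of SleepHours, excluding SleepHours and Genotype): {AlcoholUse, BloodPressure, Diet, Smoking, Stress}.
Backdoor paths from SleepHours to Genotype:
  P1: SleepHours <- Diet -> Exercise <- BloodPressure -> AlcoholUse -> Genotype
  P2: SleepHours <- Diet -> Exercise <- BloodPressure -> Genotype
  P3: SleepHours <- Diet -> Exercise -> Genotype
  P4: SleepHours <- Diet -> Genotype
  P5: SleepHours <- AlcoholUse <- BloodPressure -> Exercise <- Diet -> Genotype
  P6: SleepHours <- AlcoholUse <- BloodPressure -> Exercise -> Genotype
  P7: SleepHours <- AlcoholUse <- BloodPressure -> Genotype
  P8: SleepHours <- AlcoholUse -> Genotype
The empty set is not sufficient: P3 (SleepHours <- Diet -> Exercise -> Genotype) has no collider blocking it and no conditioned non-collider, so it is open.
Try {AlcoholUse, Diet}:
  P1: blocked at fork node Diet ∈ conditioning set.
  P2: blocked at fork node Diet ∈ conditioning set.
  P3: blocked at fork node Diet ∈ conditioning set.
  P4: blocked at fork node Diet ∈ conditioning set.
  P5: blocked at chain node AlcoholUse ∈ conditioning set.
  P6: blocked at chain node AlcoholUse ∈ conditioning set.
  P7: blocked at chain node AlcoholUse ∈ conditioning set.
  P8: blocked at fork node AlcoholUse ∈ conditioning set.
{AlcoholUse, Diet} contains no descendant of SleepHours and blocks every backdoor path.
Every element of {AlcoholUse, Diet} is needed (dropping AlcoholUse leaves P6 open; dropping Diet leaves P3 open), so no proper subset is valid.
Among all size-2 subsets of the eligible variables, only {AlcoholUse, Diet} blocks every backdoor path, so it is the unique smallest valid adjustment set.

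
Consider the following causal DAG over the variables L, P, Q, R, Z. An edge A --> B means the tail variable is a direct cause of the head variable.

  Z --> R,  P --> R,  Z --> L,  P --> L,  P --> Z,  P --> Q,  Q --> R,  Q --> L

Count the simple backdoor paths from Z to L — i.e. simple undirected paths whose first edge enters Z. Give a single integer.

A backdoor path from Z to L is any simple undirected path whose first edge points into Z (i.e. leaves Z via a parent).
Parents of Z: {P}.
Enumerating:
  P1: Z <- P -> Q -> L
  P2: Z <- P -> L
  P3: Z <- P -> R <- Q -> L
That exhausts the simple backdoor paths. Count: 3.

3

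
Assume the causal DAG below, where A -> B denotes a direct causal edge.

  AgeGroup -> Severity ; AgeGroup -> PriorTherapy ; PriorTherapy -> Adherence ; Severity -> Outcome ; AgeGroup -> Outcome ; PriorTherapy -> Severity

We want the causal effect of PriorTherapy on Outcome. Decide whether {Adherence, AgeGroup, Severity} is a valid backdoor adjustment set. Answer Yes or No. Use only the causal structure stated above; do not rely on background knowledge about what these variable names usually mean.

Backdoor paths from PriorTherapy to Outcome (paths whose first edge points into PriorTherapy):
  P1: PriorTherapy <- AgeGroup -> Severity -> Outcome
  P2: PriorTherapy <- AgeGroup -> Outcome
Condition 1 (no descendant of PriorTherapy in the set): FAILS — Adherence and Severity are descendants of PriorTherapy.
Condition 2 (every backdoor path blocked by {Adherence, AgeGroup, Severity}):
  P1: blocked at fork node AgeGroup ∈ conditioning set.
  P2: blocked at fork node AgeGroup ∈ conditioning set.
{Adherence, AgeGroup, Severity} does not satisfy the backdoor criterion.

No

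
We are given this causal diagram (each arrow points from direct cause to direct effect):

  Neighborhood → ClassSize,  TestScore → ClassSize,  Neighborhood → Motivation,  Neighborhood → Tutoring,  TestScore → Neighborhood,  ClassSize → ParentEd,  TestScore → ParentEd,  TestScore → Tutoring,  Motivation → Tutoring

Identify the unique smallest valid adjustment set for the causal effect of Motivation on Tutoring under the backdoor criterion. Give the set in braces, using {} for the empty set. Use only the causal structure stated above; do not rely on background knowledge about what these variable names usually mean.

Variables eligible for adjustment (non-descendants of Motivation, excluding Motivation and Tutoring): {ClassSize, Neighborhood, ParentEd, TestScore}.
Backdoor paths from Motivation to Tutoring:
  P1: Motivation <- Neighborhood <- TestScore -> Tutoring
  P2: Motivation <- Neighborhood -> Tutoring
  P3: Motivation <- Neighborhood -> ClassSize <- TestScore -> Tutoring
  P4: Motivation <- Neighborhood -> ClassSize -> ParentEd <- TestScore -> Tutoring
The empty set is not sufficient: P1 (Motivation <- Neighborhood <- TestScore -> Tutoring) has no collider blocking it and no conditioned non-collider, so it is open.
Try {Neighborhood}:
  P1: blocked at chain node Neighborhood ∈ conditioning set.
  P2: blocked at fork node Neighborhood ∈ conditioning set.
  P3: blocked at fork node Neighborhood ∈ conditioning set.
  P4: blocked at fork node Neighborhood ∈ conditioning set.
{Neighborhood} contains no descendant of Motivation and blocks every backdoor path.
No other singleton works — e.g. {TestScore} leaves P2 open — so {Neighborhood} is the unique smallest valid adjustment set.

{Neighborhood}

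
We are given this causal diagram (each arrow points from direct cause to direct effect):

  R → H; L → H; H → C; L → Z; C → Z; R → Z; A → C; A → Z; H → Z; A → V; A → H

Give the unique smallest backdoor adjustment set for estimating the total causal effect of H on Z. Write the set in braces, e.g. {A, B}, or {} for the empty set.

Variables eligible for adjustment (non-descendants of H, excluding H and Z): {A, L, R, V}.
Backdoor paths from H to Z:
  P1: H <- A -> C -> Z
  P2: H <- A -> Z
  P3: H <- R -> Z
  P4: H <- L -> Z
The empty set is not sufficient: P1 (H <- A -> C -> Z) has no collider blocking it and no conditioned non-collider, so it is open.
Try {A, L, R}:
  P1: blocked at fork node A ∈ conditioning set.
  P2: blocked at fork node A ∈ conditioning set.
  P3: blocked at fork node R ∈ conditioning set.
  P4: blocked at fork node L ∈ conditioning set.
{A, L, R} contains no descendant of H and blocks every backdoor path.
Every element of {A, L, R} is needed (dropping A leaves P1 open; dropping L leaves P4 open; dropping R leaves P3 open), so no proper subset is valid.
Among all size-3 subsets of the eligible variables, only {A, L, R} blocks every backdoor path, so it is the unique smallest valid adjustment set.

{A, L, R}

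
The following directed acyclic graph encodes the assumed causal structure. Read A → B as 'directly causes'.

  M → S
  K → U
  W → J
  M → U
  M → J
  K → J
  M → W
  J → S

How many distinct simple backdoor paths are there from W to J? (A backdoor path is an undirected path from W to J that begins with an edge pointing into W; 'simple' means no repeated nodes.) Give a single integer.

A backdoor path from W to J is any simple undirected path whose first edge points into W (i.e. leaves W via a parent).
Parents of W: {M}.
Enumerating:
  P1: W <- M -> J
  P2: W <- M -> U <- K -> J
  P3: W <- M -> S <- J
That exhausts the simple backdoor paths. Count: 3.

3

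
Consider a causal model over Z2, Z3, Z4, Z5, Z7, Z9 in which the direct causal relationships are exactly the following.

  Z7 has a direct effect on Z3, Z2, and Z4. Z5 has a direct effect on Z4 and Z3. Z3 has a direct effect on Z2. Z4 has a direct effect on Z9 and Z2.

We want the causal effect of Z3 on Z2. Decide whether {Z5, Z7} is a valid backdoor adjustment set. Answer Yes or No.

Backdoor paths from Z3 to Z2 (paths whose first edge points into Z3):
  P1: Z3 <- Z7 -> Z4 -> Z2
  P2: Z3 <- Z7 -> Z2
  P3: Z3 <- Z5 -> Z4 <- Z7 -> Z2
  P4: Z3 <- Z5 -> Z4 -> Z2
Condition 1 (no descendant of Z3 in the set): holds — descendants of Z3 are {Z2}; none are in {Z5, Z7}.
Condition 2 (every backdoor path blocked by {Z5, Z7}):
  P1: blocked at fork node Z7 ∈ conditioning set.
  P2: blocked at fork node Z7 ∈ conditioning set.
  P3: blocked at fork node Z5 ∈ conditioning set.
  P4: blocked at fork node Z5 ∈ conditioning set.
{Z5, Z7} satisfies the backdoor criterion.

Yes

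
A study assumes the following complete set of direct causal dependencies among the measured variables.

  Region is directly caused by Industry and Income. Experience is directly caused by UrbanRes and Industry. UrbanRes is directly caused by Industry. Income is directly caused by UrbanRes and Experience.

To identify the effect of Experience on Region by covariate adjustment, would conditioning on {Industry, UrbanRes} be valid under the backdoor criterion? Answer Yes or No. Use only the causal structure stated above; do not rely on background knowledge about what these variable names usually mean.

Backdoor paths from Experience to Region (paths whose first edge points into Experience):
  P1: Experience <- Industry -> UrbanRes -> Income -> Region
  P2: Experience <- Industry -> Region
  P3: Experience <- UrbanRes <- Industry -> Region
  P4: Experience <- UrbanRes -> Income -> Region
Condition 1 (no descendant of Experience in the set): holds — descendants of Experience are {Income, Region}; none are in {Industry, UrbanRes}.
Condition 2 (every backdoor path blocked by {Industry, UrbanRes}):
  P1: blocked at fork node Industry ∈ conditioning set.
  P2: blocked at fork node Industry ∈ conditioning set.
  P3: blocked at chain node UrbanRes ∈ conditioning set.
  P4: blocked at fork node UrbanRes ∈ conditioning set.
{Industry, UrbanRes} satisfies the backdoor criterion.

Yes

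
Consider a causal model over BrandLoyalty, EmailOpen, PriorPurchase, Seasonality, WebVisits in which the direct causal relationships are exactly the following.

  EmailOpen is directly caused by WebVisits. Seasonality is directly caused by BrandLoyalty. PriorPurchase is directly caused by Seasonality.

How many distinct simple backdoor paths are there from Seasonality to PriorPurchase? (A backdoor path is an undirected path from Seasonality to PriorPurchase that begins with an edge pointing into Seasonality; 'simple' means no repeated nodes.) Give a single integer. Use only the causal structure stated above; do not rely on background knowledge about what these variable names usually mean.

0

A backdoor path from Seasonality to PriorPurchase is any simple undirected path whose first edge points into Seasonality (i.e. leaves Seasonality via a parent).
Parents of Seasonality: {BrandLoyalty}.
No simple path from any parent of Seasonality reaches PriorPurchase without revisiting Seasonality, so there are no backdoor paths.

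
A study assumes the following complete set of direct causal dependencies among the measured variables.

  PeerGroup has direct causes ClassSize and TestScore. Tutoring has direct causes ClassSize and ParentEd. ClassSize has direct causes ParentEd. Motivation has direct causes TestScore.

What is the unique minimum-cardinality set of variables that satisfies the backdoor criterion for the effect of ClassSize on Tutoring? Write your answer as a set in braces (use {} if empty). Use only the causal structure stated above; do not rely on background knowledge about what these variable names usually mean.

{ParentEd}

Variables eligible for adjustment (non-descendants of ClassSize, excluding ClassSize and Tutoring): {Motivation, ParentEd, TestScore}.
Backdoor paths from ClassSize to Tutoring:
  P1: ClassSize <- ParentEd -> Tutoring
The empty set is not sufficient: P1 (ClassSize <- ParentEd -> Tutoring) has no collider blocking it and no conditioned non-collider, so it is open.
Try {ParentEd}:
  P1: blocked at fork node ParentEd ∈ conditioning set.
{ParentEd} contains no descendant of ClassSize and blocks every backdoor path.
No other singleton works — e.g. {TestScore} leaves P1 open — so {ParentEd} is the unique smallest valid adjustment set.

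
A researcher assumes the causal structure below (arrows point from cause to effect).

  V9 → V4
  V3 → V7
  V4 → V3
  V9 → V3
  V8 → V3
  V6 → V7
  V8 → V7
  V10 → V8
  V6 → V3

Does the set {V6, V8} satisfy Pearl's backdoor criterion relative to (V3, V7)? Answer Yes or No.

Yes

Backdoor paths from V3 to V7 (paths whose first edge points into V3):
  P1: V3 <- V8 -> V7
  P2: V3 <- V6 -> V7
Condition 1 (no descendant of V3 in the set): holds — descendants of V3 are {V7}; none are in {V6, V8}.
Condition 2 (every backdoor path blocked by {V6, V8}):
  P1: blocked at fork node V8 ∈ conditioning set.
  P2: blocked at fork node V6 ∈ conditioning set.
{V6, V8} satisfies the backdoor criterion.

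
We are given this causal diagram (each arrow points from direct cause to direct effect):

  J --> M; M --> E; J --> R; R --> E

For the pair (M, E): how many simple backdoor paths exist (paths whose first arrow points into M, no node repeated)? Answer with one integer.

A backdoor path from M to E is any simple undirected path whose first edge points into M (i.e. leaves M via a parent).
Parents of M: {J}.
Enumerating:
  P1: M <- J -> R -> E
That exhausts the simple backdoor paths. Count: 1.

1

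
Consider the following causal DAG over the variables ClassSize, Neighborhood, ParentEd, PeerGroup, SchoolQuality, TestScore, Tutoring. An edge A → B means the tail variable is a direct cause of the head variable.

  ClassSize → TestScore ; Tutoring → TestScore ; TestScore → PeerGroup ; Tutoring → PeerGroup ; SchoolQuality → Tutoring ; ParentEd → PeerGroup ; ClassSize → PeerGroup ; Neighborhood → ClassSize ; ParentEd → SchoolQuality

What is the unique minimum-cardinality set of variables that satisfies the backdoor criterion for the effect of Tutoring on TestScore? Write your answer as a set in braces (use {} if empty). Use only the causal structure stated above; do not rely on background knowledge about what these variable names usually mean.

{}

Variables eligible for adjustment (non-descendants of Tutoring, excluding Tutoring and TestScore): {ClassSize, Neighborhood, ParentEd, SchoolQuality}.
Backdoor paths from Tutoring to TestScore:
  P1: Tutoring <- SchoolQuality <- ParentEd -> PeerGroup <- ClassSize -> TestScore
  P2: Tutoring <- SchoolQuality <- ParentEd -> PeerGroup <- TestScore
Each backdoor path contains an unconditioned collider, so every path is already blocked with the empty conditioning set:
  P1: blocked at collider PeerGroup (neither it nor any descendant is in the conditioning set).
  P2: blocked at collider PeerGroup (neither it nor any descendant is in the conditioning set).
The empty set is therefore the unique smallest valid set.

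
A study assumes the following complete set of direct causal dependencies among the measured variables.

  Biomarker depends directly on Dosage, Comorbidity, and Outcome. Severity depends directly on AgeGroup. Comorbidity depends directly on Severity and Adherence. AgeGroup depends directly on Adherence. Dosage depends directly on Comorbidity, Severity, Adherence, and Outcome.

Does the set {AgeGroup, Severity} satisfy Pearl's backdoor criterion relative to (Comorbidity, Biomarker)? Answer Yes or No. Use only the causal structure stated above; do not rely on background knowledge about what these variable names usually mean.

No

Backdoor paths from Comorbidity to Biomarker (paths whose first edge points into Comorbidity):
  P1: Comorbidity <- Adherence -> AgeGroup -> Severity -> Dosage <- Outcome -> Biomarker
  P2: Comorbidity <- Adherence -> AgeGroup -> Severity -> Dosage -> Biomarker
  P3: Comorbidity <- Adherence -> Dosage <- Outcome -> Biomarker
  P4: Comorbidity <- Adherence -> Dosage -> Biomarker
  P5: Comorbidity <- Severity <- AgeGroup <- Adherence -> Dosage <- Outcome -> Biomarker
  P6: Comorbidity <- Severity <- AgeGroup <- Adherence -> Dosage -> Biomarker
  P7: Comorbidity <- Severity -> Dosage <- Outcome -> Biomarker
  P8: Comorbidity <- Severity -> Dosage -> Biomarker
Condition 1 (no descendant of Comorbidity in the set): holds — descendants of Comorbidity are {Biomarker, Dosage}; none are in {AgeGroup, Severity}.
Condition 2 (every backdoor path blocked by {AgeGroup, Severity}):
  P1: blocked at chain node AgeGroup ∈ conditioning set.
  P2: blocked at chain node AgeGroup ∈ conditioning set.
  P3: blocked at collider Dosage (neither it nor any descendant is in the conditioning set).
  P4: open — no interior node is in the conditioning set.
  P5: blocked at chain node Severity ∈ conditioning set.
  P6: blocked at chain node Severity ∈ conditioning set.
  P7: blocked at fork node Severity ∈ conditioning set.
  P8: blocked at fork node Severity ∈ conditioning set.
{AgeGroup, Severity} does not satisfy the backdoor criterion.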